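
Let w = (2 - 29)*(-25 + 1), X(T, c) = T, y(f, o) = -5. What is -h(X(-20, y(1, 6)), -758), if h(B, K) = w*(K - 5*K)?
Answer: -1964736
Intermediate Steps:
w = 648 (w = -27*(-24) = 648)
h(B, K) = -2592*K (h(B, K) = 648*(K - 5*K) = 648*(-4*K) = -2592*K)
-h(X(-20, y(1, 6)), -758) = -(-2592)*(-758) = -1*1964736 = -1964736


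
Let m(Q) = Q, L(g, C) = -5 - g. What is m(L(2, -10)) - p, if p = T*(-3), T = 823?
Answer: 2462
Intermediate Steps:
p = -2469 (p = 823*(-3) = -2469)
m(L(2, -10)) - p = (-5 - 1*2) - 1*(-2469) = (-5 - 2) + 2469 = -7 + 2469 = 2462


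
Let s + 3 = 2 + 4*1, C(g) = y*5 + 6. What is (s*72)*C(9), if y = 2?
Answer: 3456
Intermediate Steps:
C(g) = 16 (C(g) = 2*5 + 6 = 10 + 6 = 16)
s = 3 (s = -3 + (2 + 4*1) = -3 + (2 + 4) = -3 + 6 = 3)
(s*72)*C(9) = (3*72)*16 = 216*16 = 3456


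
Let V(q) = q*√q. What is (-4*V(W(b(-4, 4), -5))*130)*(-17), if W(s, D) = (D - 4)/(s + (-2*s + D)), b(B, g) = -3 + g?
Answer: 6630*√6 ≈ 16240.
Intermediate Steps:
W(s, D) = (-4 + D)/(D - s) (W(s, D) = (-4 + D)/(s + (D - 2*s)) = (-4 + D)/(D - s))
V(q) = q^(3/2)
(-4*V(W(b(-4, 4), -5))*130)*(-17) = (-4*27*(-1/(-5 - (-3 + 4)))^(3/2)*130)*(-17) = (-4*27*(-1/(-5 - 1*1))^(3/2)*130)*(-17) = (-4*27*(-1/(-5 - 1))^(3/2)*130)*(-17) = (-4*27*(-1/(-6))^(3/2)*130)*(-17) = (-4*3*√6/4*130)*(-17) = (-3*√6*130)*(-17) = -390*√6*(-17) = 6630*√6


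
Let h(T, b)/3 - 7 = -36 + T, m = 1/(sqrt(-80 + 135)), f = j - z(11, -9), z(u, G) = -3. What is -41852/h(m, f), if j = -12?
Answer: 33376970/69381 + 20926*sqrt(55)/69381 ≈ 483.30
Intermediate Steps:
f = -9 (f = -12 - 1*(-3) = -12 + 3 = -9)
m = sqrt(55)/55 (m = 1/(sqrt(55)) = sqrt(55)/55 ≈ 0.13484)
h(T, b) = -87 + 3*T (h(T, b) = 21 + 3*(-36 + T) = 21 + (-108 + 3*T) = -87 + 3*T)
-41852/h(m, f) = -41852/(-87 + 3*(sqrt(55)/55)) = -41852/(-87 + 3*sqrt(55)/55)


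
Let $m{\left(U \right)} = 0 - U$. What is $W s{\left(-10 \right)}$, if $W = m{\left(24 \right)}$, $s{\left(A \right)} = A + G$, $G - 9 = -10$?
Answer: $264$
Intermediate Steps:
$G = -1$ ($G = 9 - 10 = -1$)
$s{\left(A \right)} = -1 + A$ ($s{\left(A \right)} = A - 1 = -1 + A$)
$m{\left(U \right)} = - U$
$W = -24$ ($W = \left(-1\right) 24 = -24$)
$W s{\left(-10 \right)} = - 24 \left(-1 - 10\right) = \left(-24\right) \left(-11\right) = 264$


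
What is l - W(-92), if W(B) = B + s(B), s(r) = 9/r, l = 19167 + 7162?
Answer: 2430741/92 ≈ 26421.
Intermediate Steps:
l = 26329
W(B) = B + 9/B
l - W(-92) = 26329 - (-92 + 9/(-92)) = 26329 - (-92 + 9*(-1/92)) = 26329 - (-92 - 9/92) = 26329 - 1*(-8473/92) = 26329 + 8473/92 = 2430741/92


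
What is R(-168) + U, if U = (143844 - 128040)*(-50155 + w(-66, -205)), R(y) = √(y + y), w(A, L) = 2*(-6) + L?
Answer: -796079088 + 4*I*√21 ≈ -7.9608e+8 + 18.33*I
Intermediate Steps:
w(A, L) = -12 + L
R(y) = √2*√y (R(y) = √(2*y) = √2*√y)
U = -796079088 (U = (143844 - 128040)*(-50155 + (-12 - 205)) = 15804*(-50155 - 217) = 15804*(-50372) = -796079088)
R(-168) + U = √2*√(-168) - 796079088 = √2*(2*I*√42) - 796079088 = 4*I*√21 - 796079088 = -796079088 + 4*I*√21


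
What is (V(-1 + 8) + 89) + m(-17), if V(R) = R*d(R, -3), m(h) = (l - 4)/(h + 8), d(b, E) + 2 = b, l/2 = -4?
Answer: 376/3 ≈ 125.33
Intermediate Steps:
l = -8 (l = 2*(-4) = -8)
d(b, E) = -2 + b
m(h) = -12/(8 + h) (m(h) = (-8 - 4)/(h + 8) = -12/(8 + h))
V(R) = R*(-2 + R)
(V(-1 + 8) + 89) + m(-17) = ((-1 + 8)*(-2 + (-1 + 8)) + 89) - 12/(8 - 17) = (7*(-2 + 7) + 89) - 12/(-9) = (7*5 + 89) - 12*(-1/9) = (35 + 89) + 4/3 = 124 + 4/3 = 376/3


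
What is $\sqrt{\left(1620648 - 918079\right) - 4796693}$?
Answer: $2 i \sqrt{1023531} \approx 2023.4 i$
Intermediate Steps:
$\sqrt{\left(1620648 - 918079\right) - 4796693} = \sqrt{702569 - 4796693} = \sqrt{-4094124} = 2 i \sqrt{1023531}$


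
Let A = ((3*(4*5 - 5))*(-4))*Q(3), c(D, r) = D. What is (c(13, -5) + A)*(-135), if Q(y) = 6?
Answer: 144045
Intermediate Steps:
A = -1080 (A = ((3*(4*5 - 5))*(-4))*6 = ((3*(20 - 5))*(-4))*6 = ((3*15)*(-4))*6 = (45*(-4))*6 = -180*6 = -1080)
(c(13, -5) + A)*(-135) = (13 - 1080)*(-135) = -1067*(-135) = 144045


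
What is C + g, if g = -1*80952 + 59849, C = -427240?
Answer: -448343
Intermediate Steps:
g = -21103 (g = -80952 + 59849 = -21103)
C + g = -427240 - 21103 = -448343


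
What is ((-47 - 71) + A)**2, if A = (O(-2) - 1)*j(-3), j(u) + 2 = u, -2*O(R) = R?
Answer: 13924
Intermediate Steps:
O(R) = -R/2
j(u) = -2 + u
A = 0 (A = (-1/2*(-2) - 1)*(-2 - 3) = (1 - 1)*(-5) = 0*(-5) = 0)
((-47 - 71) + A)**2 = ((-47 - 71) + 0)**2 = (-118 + 0)**2 = (-118)**2 = 13924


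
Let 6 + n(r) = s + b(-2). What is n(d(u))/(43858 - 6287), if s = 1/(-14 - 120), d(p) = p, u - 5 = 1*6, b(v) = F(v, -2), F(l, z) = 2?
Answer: -537/5034514 ≈ -0.00010666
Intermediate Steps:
b(v) = 2
u = 11 (u = 5 + 1*6 = 5 + 6 = 11)
s = -1/134 (s = 1/(-134) = -1/134 ≈ -0.0074627)
n(r) = -537/134 (n(r) = -6 + (-1/134 + 2) = -6 + 267/134 = -537/134)
n(d(u))/(43858 - 6287) = -537/(134*(43858 - 6287)) = -537/134/37571 = -537/134*1/37571 = -537/5034514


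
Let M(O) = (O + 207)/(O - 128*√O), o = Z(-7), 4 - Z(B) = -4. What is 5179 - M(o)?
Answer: 84811519/16376 + 860*√2/2047 ≈ 5179.6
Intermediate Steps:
Z(B) = 8 (Z(B) = 4 - 1*(-4) = 4 + 4 = 8)
o = 8
M(O) = (207 + O)/(O - 128*√O)
5179 - M(o) = 5179 - (207 + 8)/(8 - 256*√2) = 5179 - 215/(8 - 256*√2)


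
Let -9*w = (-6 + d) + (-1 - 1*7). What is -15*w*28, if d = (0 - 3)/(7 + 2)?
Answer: -6020/9 ≈ -668.89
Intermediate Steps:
d = -⅓ (d = -3/9 = -3*⅑ = -⅓ ≈ -0.33333)
w = 43/27 (w = -((-6 - ⅓) + (-1 - 1*7))/9 = -(-19/3 + (-1 - 7))/9 = -(-19/3 - 8)/9 = -⅑*(-43/3) = 43/27 ≈ 1.5926)
-15*w*28 = -15*43/27*28 = -215/9*28 = -6020/9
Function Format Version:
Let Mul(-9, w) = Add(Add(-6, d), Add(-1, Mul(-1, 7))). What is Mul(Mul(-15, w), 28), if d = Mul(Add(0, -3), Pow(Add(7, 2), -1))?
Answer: Rational(-6020, 9) ≈ -668.89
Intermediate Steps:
d = Rational(-1, 3) (d = Mul(-3, Pow(9, -1)) = Mul(-3, Rational(1, 9)) = Rational(-1, 3) ≈ -0.33333)
w = Rational(43, 27) (w = Mul(Rational(-1, 9), Add(Add(-6, Rational(-1, 3)), Add(-1, Mul(-1, 7)))) = Mul(Rational(-1, 9), Add(Rational(-19, 3), Add(-1, -7))) = Mul(Rational(-1, 9), Add(Rational(-19, 3), -8)) = Mul(Rational(-1, 9), Rational(-43, 3)) = Rational(43, 27) ≈ 1.5926)
Mul(Mul(-15, w), 28) = Mul(Mul(-15, Rational(43, 27)), 28) = Mul(Rational(-215, 9), 28) = Rational(-6020, 9)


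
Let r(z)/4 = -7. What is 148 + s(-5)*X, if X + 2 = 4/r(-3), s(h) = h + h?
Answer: 1186/7 ≈ 169.43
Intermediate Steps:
r(z) = -28 (r(z) = 4*(-7) = -28)
s(h) = 2*h
X = -15/7 (X = -2 + 4/(-28) = -2 + 4*(-1/28) = -2 - ⅐ = -15/7 ≈ -2.1429)
148 + s(-5)*X = 148 + (2*(-5))*(-15/7) = 148 - 10*(-15/7) = 148 + 150/7 = 1186/7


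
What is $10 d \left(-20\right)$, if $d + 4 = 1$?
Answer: $600$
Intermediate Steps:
$d = -3$ ($d = -4 + 1 = -3$)
$10 d \left(-20\right) = 10 \left(-3\right) \left(-20\right) = \left(-30\right) \left(-20\right) = 600$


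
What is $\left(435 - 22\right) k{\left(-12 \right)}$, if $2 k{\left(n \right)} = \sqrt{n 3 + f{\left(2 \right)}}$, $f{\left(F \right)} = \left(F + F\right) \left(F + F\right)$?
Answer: $413 i \sqrt{5} \approx 923.5 i$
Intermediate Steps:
$f{\left(F \right)} = 4 F^{2}$ ($f{\left(F \right)} = 2 F 2 F = 4 F^{2}$)
$k{\left(n \right)} = \frac{\sqrt{16 + 3 n}}{2}$ ($k{\left(n \right)} = \frac{\sqrt{n 3 + 4 \cdot 2^{2}}}{2} = \frac{\sqrt{3 n + 4 \cdot 4}}{2} = \frac{\sqrt{3 n + 16}}{2} = \frac{\sqrt{16 + 3 n}}{2}$)
$\left(435 - 22\right) k{\left(-12 \right)} = \left(435 - 22\right) \frac{\sqrt{16 + 3 \left(-12\right)}}{2} = 413 \frac{\sqrt{16 - 36}}{2} = 413 \frac{\sqrt{-20}}{2} = 413 \frac{2 i \sqrt{5}}{2} = 413 i \sqrt{5}$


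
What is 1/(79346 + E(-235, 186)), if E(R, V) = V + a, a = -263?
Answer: 1/79269 ≈ 1.2615e-5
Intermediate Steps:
E(R, V) = -263 + V (E(R, V) = V - 263 = -263 + V)
1/(79346 + E(-235, 186)) = 1/(79346 + (-263 + 186)) = 1/(79346 - 77) = 1/79269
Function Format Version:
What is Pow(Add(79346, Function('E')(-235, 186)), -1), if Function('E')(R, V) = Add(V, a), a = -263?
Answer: Rational(1, 79269) ≈ 1.2615e-5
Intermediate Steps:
Function('E')(R, V) = Add(-263, V) (Function('E')(R, V) = Add(V, -263) = Add(-263, V))
Pow(Add(79346, Function('E')(-235, 186)), -1) = Pow(Add(79346, Add(-263, 186)), -1) = Pow(Add(79346, -77), -1) = Pow(79269, -1) = Rational(1, 79269)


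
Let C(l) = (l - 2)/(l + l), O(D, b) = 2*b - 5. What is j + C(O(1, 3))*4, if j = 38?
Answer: 36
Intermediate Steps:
O(D, b) = -5 + 2*b
C(l) = (-2 + l)/(2*l) (C(l) = (-2 + l)/((2*l)) = (-2 + l)*(1/(2*l)) = (-2 + l)/(2*l))
j + C(O(1, 3))*4 = 38 + ((-2 + (-5 + 2*3))/(2*(-5 + 2*3)))*4 = 38 + ((-2 + (-5 + 6))/(2*(-5 + 6)))*4 = 38 + ((½)*(-2 + 1)/1)*4 = 38 + ((½)*1*(-1))*4 = 38 - ½*4 = 38 - 2 = 36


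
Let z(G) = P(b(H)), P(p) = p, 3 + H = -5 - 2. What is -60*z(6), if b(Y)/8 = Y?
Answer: 4800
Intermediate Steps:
H = -10 (H = -3 + (-5 - 2) = -3 - 7 = -10)
b(Y) = 8*Y
z(G) = -80 (z(G) = 8*(-10) = -80)
-60*z(6) = -60*(-80) = 4800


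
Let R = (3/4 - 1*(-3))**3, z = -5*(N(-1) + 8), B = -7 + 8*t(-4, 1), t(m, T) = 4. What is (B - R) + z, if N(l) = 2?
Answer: -4975/64 ≈ -77.734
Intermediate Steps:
B = 25 (B = -7 + 8*4 = -7 + 32 = 25)
z = -50 (z = -5*(2 + 8) = -5*10 = -50)
R = 3375/64 (R = (3*(1/4) + 3)**3 = (3/4 + 3)**3 = (15/4)**3 = 3375/64 ≈ 52.734)
(B - R) + z = (25 - 1*3375/64) - 50 = (25 - 3375/64) - 50 = -1775/64 - 50 = -4975/64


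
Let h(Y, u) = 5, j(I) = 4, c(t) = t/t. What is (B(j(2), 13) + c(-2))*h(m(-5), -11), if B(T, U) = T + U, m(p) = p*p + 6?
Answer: 90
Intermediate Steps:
c(t) = 1
m(p) = 6 + p² (m(p) = p² + 6 = 6 + p²)
(B(j(2), 13) + c(-2))*h(m(-5), -11) = ((4 + 13) + 1)*5 = (17 + 1)*5 = 18*5 = 90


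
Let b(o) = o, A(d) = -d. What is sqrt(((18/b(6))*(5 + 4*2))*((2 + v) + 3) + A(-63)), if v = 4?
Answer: 3*sqrt(46) ≈ 20.347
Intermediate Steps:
sqrt(((18/b(6))*(5 + 4*2))*((2 + v) + 3) + A(-63)) = sqrt(((18/6)*(5 + 4*2))*((2 + 4) + 3) - 1*(-63)) = sqrt(((18*(1/6))*(5 + 8))*(6 + 3) + 63) = sqrt((3*13)*9 + 63) = sqrt(39*9 + 63) = sqrt(351 + 63) = sqrt(414) = 3*sqrt(46)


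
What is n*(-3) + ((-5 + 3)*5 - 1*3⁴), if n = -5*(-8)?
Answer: -211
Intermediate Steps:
n = 40
n*(-3) + ((-5 + 3)*5 - 1*3⁴) = 40*(-3) + ((-5 + 3)*5 - 1*3⁴) = -120 + (-2*5 - 1*81) = -120 + (-10 - 81) = -120 - 91 = -211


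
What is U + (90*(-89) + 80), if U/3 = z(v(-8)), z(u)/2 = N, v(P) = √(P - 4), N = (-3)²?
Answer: -7876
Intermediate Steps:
N = 9
v(P) = √(-4 + P)
z(u) = 18 (z(u) = 2*9 = 18)
U = 54 (U = 3*18 = 54)
U + (90*(-89) + 80) = 54 + (90*(-89) + 80) = 54 + (-8010 + 80) = 54 - 7930 = -7876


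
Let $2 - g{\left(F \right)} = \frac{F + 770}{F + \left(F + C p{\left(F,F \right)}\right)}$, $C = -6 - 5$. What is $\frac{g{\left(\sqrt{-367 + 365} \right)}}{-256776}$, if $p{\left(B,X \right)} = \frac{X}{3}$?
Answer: $- \frac{1}{98760} + \frac{77 i \sqrt{2}}{85592} \approx -1.0126 \cdot 10^{-5} + 0.0012722 i$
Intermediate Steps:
$p{\left(B,X \right)} = \frac{X}{3}$ ($p{\left(B,X \right)} = X \frac{1}{3} = \frac{X}{3}$)
$C = -11$ ($C = -6 - 5 = -11$)
$g{\left(F \right)} = 2 + \frac{3 \left(770 + F\right)}{5 F}$ ($g{\left(F \right)} = 2 - \frac{F + 770}{F + \left(F - 11 \frac{F}{3}\right)} = 2 - \frac{770 + F}{F + \left(F - \frac{11 F}{3}\right)} = 2 - \frac{770 + F}{F - \frac{8 F}{3}} = 2 - \frac{770 + F}{\left(- \frac{5}{3}\right) F} = 2 - \left(770 + F\right) \left(- \frac{3}{5 F}\right) = 2 - - \frac{3 \left(770 + F\right)}{5 F} = 2 + \frac{3 \left(770 + F\right)}{5 F}$)
$\frac{g{\left(\sqrt{-367 + 365} \right)}}{-256776} = \frac{\frac{13}{5} + \frac{462}{\sqrt{-367 + 365}}}{-256776} = \left(\frac{13}{5} + \frac{462}{\sqrt{-2}}\right) \left(- \frac{1}{256776}\right) = \left(\frac{13}{5} + \frac{462}{i \sqrt{2}}\right) \left(- \frac{1}{256776}\right) = \left(\frac{13}{5} + 462 \left(- \frac{i \sqrt{2}}{2}\right)\right) \left(- \frac{1}{256776}\right) = \left(\frac{13}{5} - 231 i \sqrt{2}\right) \left(- \frac{1}{256776}\right) = - \frac{1}{98760} + \frac{77 i \sqrt{2}}{85592}$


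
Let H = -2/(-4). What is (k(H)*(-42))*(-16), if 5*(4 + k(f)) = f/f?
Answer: -12768/5 ≈ -2553.6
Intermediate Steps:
H = 1/2 (H = -2*(-1/4) = 1/2 ≈ 0.50000)
k(f) = -19/5 (k(f) = -4 + (f/f)/5 = -4 + (1/5)*1 = -4 + 1/5 = -19/5)
(k(H)*(-42))*(-16) = -19/5*(-42)*(-16) = (798/5)*(-16) = -12768/5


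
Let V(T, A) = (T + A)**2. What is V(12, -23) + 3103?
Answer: 3224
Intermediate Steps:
V(T, A) = (A + T)**2
V(12, -23) + 3103 = (-23 + 12)**2 + 3103 = (-11)**2 + 3103 = 121 + 3103 = 3224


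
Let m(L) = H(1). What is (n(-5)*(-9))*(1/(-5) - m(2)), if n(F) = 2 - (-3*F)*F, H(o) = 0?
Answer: 693/5 ≈ 138.60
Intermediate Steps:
m(L) = 0
n(F) = 2 + 3*F**2 (n(F) = 2 - (-3)*F**2 = 2 + 3*F**2)
(n(-5)*(-9))*(1/(-5) - m(2)) = ((2 + 3*(-5)**2)*(-9))*(1/(-5) - 1*0) = ((2 + 3*25)*(-9))*(1*(-1/5) + 0) = ((2 + 75)*(-9))*(-1/5 + 0) = (77*(-9))*(-1/5) = -693*(-1/5) = 693/5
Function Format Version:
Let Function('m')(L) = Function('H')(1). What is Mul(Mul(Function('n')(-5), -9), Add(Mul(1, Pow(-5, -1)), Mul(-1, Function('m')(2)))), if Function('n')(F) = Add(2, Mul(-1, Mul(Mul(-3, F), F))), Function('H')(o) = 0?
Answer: Rational(693, 5) ≈ 138.60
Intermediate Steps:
Function('m')(L) = 0
Function('n')(F) = Add(2, Mul(3, Pow(F, 2))) (Function('n')(F) = Add(2, Mul(-1, Mul(-3, Pow(F, 2)))) = Add(2, Mul(3, Pow(F, 2))))
Mul(Mul(Function('n')(-5), -9), Add(Mul(1, Pow(-5, -1)), Mul(-1, Function('m')(2)))) = Mul(Mul(Add(2, Mul(3, Pow(-5, 2))), -9), Add(Mul(1, Pow(-5, -1)), Mul(-1, 0))) = Mul(Mul(Add(2, Mul(3, 25)), -9), Add(Mul(1, Rational(-1, 5)), 0)) = Mul(Mul(Add(2, 75), -9), Add(Rational(-1, 5), 0)) = Mul(Mul(77, -9), Rational(-1, 5)) = Mul(-693, Rational(-1, 5)) = Rational(693, 5)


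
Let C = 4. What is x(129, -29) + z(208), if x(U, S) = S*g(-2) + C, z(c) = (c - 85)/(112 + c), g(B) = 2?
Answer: -17157/320 ≈ -53.616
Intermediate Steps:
z(c) = (-85 + c)/(112 + c)
x(U, S) = 4 + 2*S (x(U, S) = S*2 + 4 = 2*S + 4 = 4 + 2*S)
x(129, -29) + z(208) = (4 + 2*(-29)) + (-85 + 208)/(112 + 208) = (4 - 58) + 123/320 = -54 + (1/320)*123 = -54 + 123/320 = -17157/320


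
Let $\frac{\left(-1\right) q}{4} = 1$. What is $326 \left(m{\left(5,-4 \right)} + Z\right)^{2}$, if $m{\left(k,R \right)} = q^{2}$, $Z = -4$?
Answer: $46944$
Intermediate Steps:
$q = -4$ ($q = \left(-4\right) 1 = -4$)
$m{\left(k,R \right)} = 16$ ($m{\left(k,R \right)} = \left(-4\right)^{2} = 16$)
$326 \left(m{\left(5,-4 \right)} + Z\right)^{2} = 326 \left(16 - 4\right)^{2} = 326 \cdot 12^{2} = 326 \cdot 144 = 46944$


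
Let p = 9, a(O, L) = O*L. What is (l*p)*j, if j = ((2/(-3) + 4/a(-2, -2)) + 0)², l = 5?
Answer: 5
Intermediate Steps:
a(O, L) = L*O
j = ⅑ (j = ((2/(-3) + 4/((-2*(-2)))) + 0)² = ((2*(-⅓) + 4/4) + 0)² = ((-⅔ + 4*(¼)) + 0)² = ((-⅔ + 1) + 0)² = (⅓ + 0)² = (⅓)² = ⅑ ≈ 0.11111)
(l*p)*j = (5*9)*(⅑) = 45*(⅑) = 5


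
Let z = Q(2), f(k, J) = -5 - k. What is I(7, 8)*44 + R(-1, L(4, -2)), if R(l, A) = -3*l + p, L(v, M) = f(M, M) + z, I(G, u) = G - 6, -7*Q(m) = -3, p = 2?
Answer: 49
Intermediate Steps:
Q(m) = 3/7 (Q(m) = -⅐*(-3) = 3/7)
I(G, u) = -6 + G
z = 3/7 ≈ 0.42857
L(v, M) = -32/7 - M (L(v, M) = (-5 - M) + 3/7 = -32/7 - M)
R(l, A) = 2 - 3*l (R(l, A) = -3*l + 2 = 2 - 3*l)
I(7, 8)*44 + R(-1, L(4, -2)) = (-6 + 7)*44 + (2 - 3*(-1)) = 1*44 + (2 + 3) = 44 + 5 = 49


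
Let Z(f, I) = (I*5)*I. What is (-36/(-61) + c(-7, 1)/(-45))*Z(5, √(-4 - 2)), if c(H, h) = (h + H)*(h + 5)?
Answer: -2544/61 ≈ -41.705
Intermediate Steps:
Z(f, I) = 5*I² (Z(f, I) = (5*I)*I = 5*I²)
c(H, h) = (5 + h)*(H + h) (c(H, h) = (H + h)*(5 + h) = (5 + h)*(H + h))
(-36/(-61) + c(-7, 1)/(-45))*Z(5, √(-4 - 2)) = (-36/(-61) + (1² + 5*(-7) + 5*1 - 7*1)/(-45))*(5*(√(-4 - 2))²) = (-36*(-1/61) + (1 - 35 + 5 - 7)*(-1/45))*(5*(√(-6))²) = (36/61 - 36*(-1/45))*(5*(I*√6)²) = (36/61 + ⅘)*(5*(-6)) = (424/305)*(-30) = -2544/61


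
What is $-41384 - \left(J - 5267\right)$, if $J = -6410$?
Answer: $-29707$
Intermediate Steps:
$-41384 - \left(J - 5267\right) = -41384 - \left(-6410 - 5267\right) = -41384 - -11677 = -41384 + 11677 = -29707$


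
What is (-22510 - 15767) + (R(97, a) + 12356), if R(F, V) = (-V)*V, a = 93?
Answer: -34570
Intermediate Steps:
R(F, V) = -V**2
(-22510 - 15767) + (R(97, a) + 12356) = (-22510 - 15767) + (-1*93**2 + 12356) = -38277 + (-1*8649 + 12356) = -38277 + (-8649 + 12356) = -38277 + 3707 = -34570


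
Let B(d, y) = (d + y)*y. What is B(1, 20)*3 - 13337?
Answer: -12077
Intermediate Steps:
B(d, y) = y*(d + y)
B(1, 20)*3 - 13337 = (20*(1 + 20))*3 - 13337 = (20*21)*3 - 13337 = 420*3 - 13337 = 1260 - 13337 = -12077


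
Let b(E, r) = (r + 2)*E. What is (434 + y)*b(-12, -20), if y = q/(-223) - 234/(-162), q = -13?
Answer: 20977296/223 ≈ 94069.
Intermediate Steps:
y = 3016/2007 (y = -13/(-223) - 234/(-162) = -13*(-1/223) - 234*(-1/162) = 13/223 + 13/9 = 3016/2007 ≈ 1.5027)
b(E, r) = E*(2 + r) (b(E, r) = (2 + r)*E = E*(2 + r))
(434 + y)*b(-12, -20) = (434 + 3016/2007)*(-12*(2 - 20)) = 874054*(-12*(-18))/2007 = (874054/2007)*216 = 20977296/223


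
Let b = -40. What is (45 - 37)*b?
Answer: -320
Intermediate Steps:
(45 - 37)*b = (45 - 37)*(-40) = 8*(-40) = -320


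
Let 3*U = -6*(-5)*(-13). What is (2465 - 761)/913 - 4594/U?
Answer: 2207921/59345 ≈ 37.205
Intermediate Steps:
U = -130 (U = (-6*(-5)*(-13))/3 = (30*(-13))/3 = (1/3)*(-390) = -130)
(2465 - 761)/913 - 4594/U = (2465 - 761)/913 - 4594/(-130) = 1704*(1/913) - 4594*(-1/130) = 1704/913 + 2297/65 = 2207921/59345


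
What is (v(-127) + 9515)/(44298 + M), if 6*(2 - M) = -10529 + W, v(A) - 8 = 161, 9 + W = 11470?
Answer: 14526/66217 ≈ 0.21937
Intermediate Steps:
W = 11461 (W = -9 + 11470 = 11461)
v(A) = 169 (v(A) = 8 + 161 = 169)
M = -460/3 (M = 2 - (-10529 + 11461)/6 = 2 - ⅙*932 = 2 - 466/3 = -460/3 ≈ -153.33)
(v(-127) + 9515)/(44298 + M) = (169 + 9515)/(44298 - 460/3) = 9684/(132434/3) = 9684*(3/132434) = 14526/66217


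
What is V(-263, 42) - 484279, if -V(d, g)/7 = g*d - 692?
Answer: -402113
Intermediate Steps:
V(d, g) = 4844 - 7*d*g (V(d, g) = -7*(g*d - 692) = -7*(d*g - 692) = -7*(-692 + d*g) = 4844 - 7*d*g)
V(-263, 42) - 484279 = (4844 - 7*(-263)*42) - 484279 = (4844 + 77322) - 484279 = 82166 - 484279 = -402113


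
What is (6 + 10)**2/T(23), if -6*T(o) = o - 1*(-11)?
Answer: -768/17 ≈ -45.176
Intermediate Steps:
T(o) = -11/6 - o/6 (T(o) = -(o - 1*(-11))/6 = -(o + 11)/6 = -(11 + o)/6 = -11/6 - o/6)
(6 + 10)**2/T(23) = (6 + 10)**2/(-11/6 - 1/6*23) = 16**2/(-11/6 - 23/6) = 256/(-17/3) = 256*(-3/17) = -768/17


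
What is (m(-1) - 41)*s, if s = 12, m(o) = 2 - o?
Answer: -456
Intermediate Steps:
(m(-1) - 41)*s = ((2 - 1*(-1)) - 41)*12 = ((2 + 1) - 41)*12 = (3 - 41)*12 = -38*12 = -456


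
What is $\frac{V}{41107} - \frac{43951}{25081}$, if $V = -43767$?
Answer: $- \frac{2904413884}{1031004667} \approx -2.8171$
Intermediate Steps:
$\frac{V}{41107} - \frac{43951}{25081} = - \frac{43767}{41107} - \frac{43951}{25081} = - \frac{2904413884}{1031004667}$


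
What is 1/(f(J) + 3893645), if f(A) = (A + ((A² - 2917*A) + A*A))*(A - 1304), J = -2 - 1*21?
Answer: -1/86509557 ≈ -1.1559e-8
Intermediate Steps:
J = -23 (J = -2 - 21 = -23)
f(A) = (-1304 + A)*(-2916*A + 2*A²) (f(A) = (A + ((A² - 2917*A) + A²))*(-1304 + A) = (A + (-2917*A + 2*A²))*(-1304 + A) = (-2916*A + 2*A²)*(-1304 + A) = (-1304 + A)*(-2916*A + 2*A²))
1/(f(J) + 3893645) = 1/(2*(-23)*(1901232 + (-23)² - 2762*(-23)) + 3893645) = 1/(2*(-23)*(1901232 + 529 + 63526) + 3893645) = 1/(2*(-23)*1965287 + 3893645) = 1/(-90403202 + 3893645) = 1/(-86509557) = -1/86509557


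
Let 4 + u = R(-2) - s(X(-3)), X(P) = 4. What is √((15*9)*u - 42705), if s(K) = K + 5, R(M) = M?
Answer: 3*I*√4970 ≈ 211.49*I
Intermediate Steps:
s(K) = 5 + K
u = -15 (u = -4 + (-2 - (5 + 4)) = -4 + (-2 - 1*9) = -4 + (-2 - 9) = -4 - 11 = -15)
√((15*9)*u - 42705) = √((15*9)*(-15) - 42705) = √(135*(-15) - 42705) = √(-2025 - 42705) = √(-44730) = 3*I*√4970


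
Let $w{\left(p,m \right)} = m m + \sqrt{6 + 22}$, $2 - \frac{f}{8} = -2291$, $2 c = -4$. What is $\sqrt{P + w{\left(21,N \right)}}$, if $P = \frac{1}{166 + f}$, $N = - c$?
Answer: $\frac{\sqrt{1370498910 + 685240200 \sqrt{7}}}{18510} \approx 3.0482$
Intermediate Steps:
$c = -2$ ($c = \frac{1}{2} \left(-4\right) = -2$)
$N = 2$ ($N = \left(-1\right) \left(-2\right) = 2$)
$f = 18344$ ($f = 16 - -18328 = 16 + 18328 = 18344$)
$w{\left(p,m \right)} = m^{2} + 2 \sqrt{7}$ ($w{\left(p,m \right)} = m^{2} + \sqrt{28} = m^{2} + 2 \sqrt{7}$)
$P = \frac{1}{18510}$ ($P = \frac{1}{166 + 18344} = \frac{1}{18510} \approx 5.4025 \cdot 10^{-5}$)
$\sqrt{P + w{\left(21,N \right)}} = \sqrt{\frac{1}{18510} + \left(2^{2} + 2 \sqrt{7}\right)} = \sqrt{\frac{1}{18510} + \left(4 + 2 \sqrt{7}\right)} = \sqrt{\frac{74041}{18510} + 2 \sqrt{7}}$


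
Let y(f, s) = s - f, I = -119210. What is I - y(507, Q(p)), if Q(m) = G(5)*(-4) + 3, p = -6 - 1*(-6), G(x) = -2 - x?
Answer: -118734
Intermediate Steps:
p = 0 (p = -6 + 6 = 0)
Q(m) = 31 (Q(m) = (-2 - 1*5)*(-4) + 3 = (-2 - 5)*(-4) + 3 = -7*(-4) + 3 = 28 + 3 = 31)
I - y(507, Q(p)) = -119210 - (31 - 1*507) = -119210 - (31 - 507) = -119210 - 1*(-476) = -119210 + 476 = -118734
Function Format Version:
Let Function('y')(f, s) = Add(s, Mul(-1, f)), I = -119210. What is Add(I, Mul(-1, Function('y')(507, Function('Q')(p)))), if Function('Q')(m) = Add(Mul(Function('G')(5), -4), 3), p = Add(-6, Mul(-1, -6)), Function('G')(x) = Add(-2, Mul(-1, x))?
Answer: -118734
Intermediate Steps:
p = 0 (p = Add(-6, 6) = 0)
Function('Q')(m) = 31 (Function('Q')(m) = Add(Mul(Add(-2, Mul(-1, 5)), -4), 3) = Add(Mul(Add(-2, -5), -4), 3) = Add(Mul(-7, -4), 3) = Add(28, 3) = 31)
Add(I, Mul(-1, Function('y')(507, Function('Q')(p)))) = Add(-119210, Mul(-1, Add(31, Mul(-1, 507)))) = Add(-119210, Mul(-1, Add(31, -507))) = Add(-119210, Mul(-1, -476)) = Add(-119210, 476) = -118734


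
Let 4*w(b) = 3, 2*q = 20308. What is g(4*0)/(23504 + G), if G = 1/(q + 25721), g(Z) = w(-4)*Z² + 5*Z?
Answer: 0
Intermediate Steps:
q = 10154 (q = (½)*20308 = 10154)
w(b) = ¾ (w(b) = (¼)*3 = ¾)
g(Z) = 5*Z + 3*Z²/4 (g(Z) = 3*Z²/4 + 5*Z = 5*Z + 3*Z²/4)
G = 1/35875 (G = 1/(10154 + 25721) = 1/35875 ≈ 2.7875e-5)
g(4*0)/(23504 + G) = ((4*0)*(20 + 3*(4*0))/4)/(23504 + 1/35875) = ((¼)*0*(20 + 3*0))/(843206001/35875) = ((¼)*0*(20 + 0))*(35875/843206001) = ((¼)*0*20)*(35875/843206001) = 0*(35875/843206001) = 0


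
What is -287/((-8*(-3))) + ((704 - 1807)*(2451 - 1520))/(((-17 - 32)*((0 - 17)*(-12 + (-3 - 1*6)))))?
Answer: 44501/952 ≈ 46.745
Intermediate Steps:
-287/((-8*(-3))) + ((704 - 1807)*(2451 - 1520))/(((-17 - 32)*((0 - 17)*(-12 + (-3 - 1*6))))) = -287/24 + (-1103*931)/((-(-833)*(-12 + (-3 - 6)))) = -287*1/24 - 1026893*1/(833*(-12 - 9)) = -287/24 - 1026893/((-(-833)*(-21))) = -287/24 - 1026893/((-49*357)) = -287/24 - 1026893/(-17493) = -287/24 - 1026893*(-1/17493) = -287/24 + 20957/357 = 44501/952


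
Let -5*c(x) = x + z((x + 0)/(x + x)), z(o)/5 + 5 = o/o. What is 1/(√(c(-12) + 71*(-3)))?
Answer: -I*√5165/1033 ≈ -0.069572*I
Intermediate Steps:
z(o) = -20 (z(o) = -25 + 5*(o/o) = -25 + 5*1 = -25 + 5 = -20)
c(x) = 4 - x/5 (c(x) = -(x - 20)/5 = -(-20 + x)/5 = 4 - x/5)
1/(√(c(-12) + 71*(-3))) = 1/(√((4 - ⅕*(-12)) + 71*(-3))) = 1/(√((4 + 12/5) - 213)) = 1/(√(32/5 - 213)) = 1/(√(-1033/5)) = 1/(I*√5165/5) = -I*√5165/1033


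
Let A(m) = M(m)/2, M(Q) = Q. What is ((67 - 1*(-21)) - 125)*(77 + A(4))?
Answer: -2923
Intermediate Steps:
A(m) = m/2
((67 - 1*(-21)) - 125)*(77 + A(4)) = ((67 - 1*(-21)) - 125)*(77 + (½)*4) = ((67 + 21) - 125)*(77 + 2) = (88 - 125)*79 = -37*79 = -2923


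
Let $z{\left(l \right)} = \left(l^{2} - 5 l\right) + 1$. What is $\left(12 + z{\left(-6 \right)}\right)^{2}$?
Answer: $6241$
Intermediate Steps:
$z{\left(l \right)} = 1 + l^{2} - 5 l$
$\left(12 + z{\left(-6 \right)}\right)^{2} = \left(12 + \left(1 + \left(-6\right)^{2} - -30\right)\right)^{2} = \left(12 + \left(1 + 36 + 30\right)\right)^{2} = \left(12 + 67\right)^{2} = 79^{2} = 6241$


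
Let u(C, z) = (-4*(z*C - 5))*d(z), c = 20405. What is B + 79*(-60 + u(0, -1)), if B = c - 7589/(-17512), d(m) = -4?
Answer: 163657229/17512 ≈ 9345.4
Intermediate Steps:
u(C, z) = -80 + 16*C*z (u(C, z) = -4*(z*C - 5)*(-4) = -4*(C*z - 5)*(-4) = -4*(-5 + C*z)*(-4) = (20 - 4*C*z)*(-4) = -80 + 16*C*z)
B = 357339949/17512 (B = 20405 - 7589/(-17512) = 20405 - 7589*(-1)/17512 = 20405 - 1*(-7589/17512) = 20405 + 7589/17512 = 357339949/17512 ≈ 20405.)
B + 79*(-60 + u(0, -1)) = 357339949/17512 + 79*(-60 + (-80 + 16*0*(-1))) = 357339949/17512 + 79*(-60 + (-80 + 0)) = 357339949/17512 + 79*(-60 - 80) = 357339949/17512 + 79*(-140) = 357339949/17512 - 11060 = 163657229/17512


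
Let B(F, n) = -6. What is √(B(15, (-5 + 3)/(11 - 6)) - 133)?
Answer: I*√139 ≈ 11.79*I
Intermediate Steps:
√(B(15, (-5 + 3)/(11 - 6)) - 133) = √(-6 - 133) = √(-139) = I*√139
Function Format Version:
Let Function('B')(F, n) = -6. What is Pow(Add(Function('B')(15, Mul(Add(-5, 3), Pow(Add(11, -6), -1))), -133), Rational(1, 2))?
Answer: Mul(I, Pow(139, Rational(1, 2))) ≈ Mul(11.790, I)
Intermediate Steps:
Pow(Add(Function('B')(15, Mul(Add(-5, 3), Pow(Add(11, -6), -1))), -133), Rational(1, 2)) = Pow(Add(-6, -133), Rational(1, 2)) = Pow(-139, Rational(1, 2)) = Mul(I, Pow(139, Rational(1, 2)))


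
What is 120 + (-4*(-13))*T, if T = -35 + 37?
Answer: 224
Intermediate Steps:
T = 2
120 + (-4*(-13))*T = 120 - 4*(-13)*2 = 120 + 52*2 = 120 + 104 = 224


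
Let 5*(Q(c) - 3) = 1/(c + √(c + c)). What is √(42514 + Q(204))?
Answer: √(433673410 + 4251700*√102)/(10*√(102 + √102)) ≈ 206.20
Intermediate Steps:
Q(c) = 3 + 1/(5*(c + √2*√c)) (Q(c) = 3 + 1/(5*(c + √(c + c))) = 3 + 1/(5*(c + √(2*c))) = 3 + 1/(5*(c + √2*√c)))
√(42514 + Q(204)) = √(42514 + (⅕ + 3*204 + 3*√2*√204)/(204 + √2*√204)) = √(42514 + (⅕ + 612 + 3*√2*(2*√51))/(204 + √2*(2*√51))) = √(42514 + (⅕ + 612 + 6*√102)/(204 + 2*√102)) = √(42514 + (3061/5 + 6*√102)/(204 + 2*√102))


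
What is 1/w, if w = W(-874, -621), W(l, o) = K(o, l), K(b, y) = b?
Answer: -1/621 ≈ -0.0016103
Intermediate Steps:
W(l, o) = o
w = -621
1/w = 1/(-621) = -1/621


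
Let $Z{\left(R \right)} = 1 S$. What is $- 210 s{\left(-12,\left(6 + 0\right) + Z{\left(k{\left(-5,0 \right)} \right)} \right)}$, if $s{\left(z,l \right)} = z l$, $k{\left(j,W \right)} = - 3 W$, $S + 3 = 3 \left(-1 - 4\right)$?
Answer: $-30240$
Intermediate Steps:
$S = -18$ ($S = -3 + 3 \left(-1 - 4\right) = -3 + 3 \left(-5\right) = -3 - 15 = -18$)
$Z{\left(R \right)} = -18$ ($Z{\left(R \right)} = 1 \left(-18\right) = -18$)
$s{\left(z,l \right)} = l z$
$- 210 s{\left(-12,\left(6 + 0\right) + Z{\left(k{\left(-5,0 \right)} \right)} \right)} = - 210 \left(\left(6 + 0\right) - 18\right) \left(-12\right) = - 210 \left(6 - 18\right) \left(-12\right) = - 210 \left(\left(-12\right) \left(-12\right)\right) = \left(-210\right) 144 = -30240$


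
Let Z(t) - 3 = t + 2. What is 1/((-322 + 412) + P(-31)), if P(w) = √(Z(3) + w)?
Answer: 90/8123 - I*√23/8123 ≈ 0.01108 - 0.0005904*I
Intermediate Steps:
Z(t) = 5 + t (Z(t) = 3 + (t + 2) = 3 + (2 + t) = 5 + t)
P(w) = √(8 + w) (P(w) = √((5 + 3) + w) = √(8 + w))
1/((-322 + 412) + P(-31)) = 1/((-322 + 412) + √(8 - 31)) = 1/(90 + √(-23)) = 1/(90 + I*√23)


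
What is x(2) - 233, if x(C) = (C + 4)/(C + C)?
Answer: -463/2 ≈ -231.50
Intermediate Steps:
x(C) = (4 + C)/(2*C) (x(C) = (4 + C)/((2*C)) = (4 + C)*(1/(2*C)) = (4 + C)/(2*C))
x(2) - 233 = (1/2)*(4 + 2)/2 - 233 = (1/2)*(1/2)*6 - 233 = 3/2 - 233 = -463/2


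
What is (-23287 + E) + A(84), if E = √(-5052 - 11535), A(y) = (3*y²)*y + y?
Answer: 1754909 + 3*I*√1843 ≈ 1.7549e+6 + 128.79*I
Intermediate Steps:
A(y) = y + 3*y³ (A(y) = 3*y³ + y = y + 3*y³)
E = 3*I*√1843 (E = √(-16587) = 3*I*√1843 ≈ 128.79*I)
(-23287 + E) + A(84) = (-23287 + 3*I*√1843) + (84 + 3*84³) = (-23287 + 3*I*√1843) + (84 + 3*592704) = (-23287 + 3*I*√1843) + (84 + 1778112) = (-23287 + 3*I*√1843) + 1778196 = 1754909 + 3*I*√1843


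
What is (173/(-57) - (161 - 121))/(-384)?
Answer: 2453/21888 ≈ 0.11207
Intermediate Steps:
(173/(-57) - (161 - 121))/(-384) = (173*(-1/57) - 1*40)*(-1/384) = (-173/57 - 40)*(-1/384) = -2453/57*(-1/384) = 2453/21888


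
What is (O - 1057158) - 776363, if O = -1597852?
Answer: -3431373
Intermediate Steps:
(O - 1057158) - 776363 = (-1597852 - 1057158) - 776363 = -2655010 - 776363 = -3431373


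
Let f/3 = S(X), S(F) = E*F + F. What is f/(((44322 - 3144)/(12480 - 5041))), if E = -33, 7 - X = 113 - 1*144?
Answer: -4522912/6863 ≈ -659.03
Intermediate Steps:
X = 38 (X = 7 - (113 - 1*144) = 7 - (113 - 144) = 7 - 1*(-31) = 7 + 31 = 38)
S(F) = -32*F (S(F) = -33*F + F = -32*F)
f = -3648 (f = 3*(-32*38) = 3*(-1216) = -3648)
f/(((44322 - 3144)/(12480 - 5041))) = -3648*(12480 - 5041)/(44322 - 3144) = -3648/(41178/7439) = -3648/(41178*(1/7439)) = -3648/41178/7439 = -3648*7439/41178 = -4522912/6863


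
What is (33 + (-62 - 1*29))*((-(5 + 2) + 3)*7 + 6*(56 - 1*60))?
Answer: 3016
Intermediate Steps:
(33 + (-62 - 1*29))*((-(5 + 2) + 3)*7 + 6*(56 - 1*60)) = (33 + (-62 - 29))*((-1*7 + 3)*7 + 6*(56 - 60)) = (33 - 91)*((-7 + 3)*7 + 6*(-4)) = -58*(-4*7 - 24) = -58*(-28 - 24) = -58*(-52) = 3016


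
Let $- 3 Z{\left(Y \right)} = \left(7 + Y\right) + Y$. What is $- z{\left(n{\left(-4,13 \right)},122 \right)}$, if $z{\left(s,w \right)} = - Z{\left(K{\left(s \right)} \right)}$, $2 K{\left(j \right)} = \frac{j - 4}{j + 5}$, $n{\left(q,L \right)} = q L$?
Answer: $- \frac{385}{141} \approx -2.7305$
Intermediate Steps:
$n{\left(q,L \right)} = L q$
$K{\left(j \right)} = \frac{-4 + j}{2 \left(5 + j\right)}$ ($K{\left(j \right)} = \frac{\left(j - 4\right) \frac{1}{j + 5}}{2} = \frac{\left(-4 + j\right) \frac{1}{5 + j}}{2} = \frac{\frac{1}{5 + j} \left(-4 + j\right)}{2} = \frac{-4 + j}{2 \left(5 + j\right)}$)
$Z{\left(Y \right)} = - \frac{7}{3} - \frac{2 Y}{3}$ ($Z{\left(Y \right)} = - \frac{\left(7 + Y\right) + Y}{3} = - \frac{7 + 2 Y}{3} = - \frac{7}{3} - \frac{2 Y}{3}$)
$z{\left(s,w \right)} = \frac{7}{3} + \frac{-4 + s}{3 \left(5 + s\right)}$ ($z{\left(s,w \right)} = - (- \frac{7}{3} - \frac{2 \frac{-4 + s}{2 \left(5 + s\right)}}{3}) = - (- \frac{7}{3} - \frac{-4 + s}{3 \left(5 + s\right)}) = \frac{7}{3} + \frac{-4 + s}{3 \left(5 + s\right)}$)
$- z{\left(n{\left(-4,13 \right)},122 \right)} = - \frac{31 + 8 \cdot 13 \left(-4\right)}{3 \left(5 + 13 \left(-4\right)\right)} = - \frac{31 + 8 \left(-52\right)}{3 \left(5 - 52\right)} = - \frac{31 - 416}{3 \left(-47\right)} = - \frac{\left(-1\right) \left(-385\right)}{3 \cdot 47} = \left(-1\right) \frac{385}{141} = - \frac{385}{141}$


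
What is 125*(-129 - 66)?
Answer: -24375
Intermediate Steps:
125*(-129 - 66) = 125*(-195) = -24375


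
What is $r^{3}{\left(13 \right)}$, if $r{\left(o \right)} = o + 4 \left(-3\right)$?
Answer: $1$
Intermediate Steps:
$r{\left(o \right)} = -12 + o$ ($r{\left(o \right)} = o - 12 = -12 + o$)
$r^{3}{\left(13 \right)} = \left(-12 + 13\right)^{3} = 1^{3} = 1$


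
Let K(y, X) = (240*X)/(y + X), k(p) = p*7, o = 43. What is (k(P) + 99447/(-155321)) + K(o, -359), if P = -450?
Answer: -35313872823/12270359 ≈ -2878.0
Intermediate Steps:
k(p) = 7*p
K(y, X) = 240*X/(X + y) (K(y, X) = (240*X)/(X + y) = 240*X/(X + y))
(k(P) + 99447/(-155321)) + K(o, -359) = (7*(-450) + 99447/(-155321)) + 240*(-359)/(-359 + 43) = (-3150 + 99447*(-1/155321)) + 240*(-359)/(-316) = (-3150 - 99447/155321) + 240*(-359)*(-1/316) = -489360597/155321 + 21540/79 = -35313872823/12270359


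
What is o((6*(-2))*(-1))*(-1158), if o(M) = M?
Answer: -13896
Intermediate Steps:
o((6*(-2))*(-1))*(-1158) = ((6*(-2))*(-1))*(-1158) = -12*(-1)*(-1158) = 12*(-1158) = -13896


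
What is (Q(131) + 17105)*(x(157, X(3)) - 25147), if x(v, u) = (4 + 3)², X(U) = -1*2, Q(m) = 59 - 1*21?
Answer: -430255014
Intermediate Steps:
Q(m) = 38 (Q(m) = 59 - 21 = 38)
X(U) = -2
x(v, u) = 49 (x(v, u) = 7² = 49)
(Q(131) + 17105)*(x(157, X(3)) - 25147) = (38 + 17105)*(49 - 25147) = 17143*(-25098) = -430255014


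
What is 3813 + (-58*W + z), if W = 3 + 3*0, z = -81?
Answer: 3558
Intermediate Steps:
W = 3 (W = 3 + 0 = 3)
3813 + (-58*W + z) = 3813 + (-58*3 - 81) = 3813 + (-174 - 81) = 3813 - 255 = 3558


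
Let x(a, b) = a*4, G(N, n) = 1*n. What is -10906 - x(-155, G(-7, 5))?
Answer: -10286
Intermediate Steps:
G(N, n) = n
x(a, b) = 4*a
-10906 - x(-155, G(-7, 5)) = -10906 - 4*(-155) = -10906 - 1*(-620) = -10906 + 620 = -10286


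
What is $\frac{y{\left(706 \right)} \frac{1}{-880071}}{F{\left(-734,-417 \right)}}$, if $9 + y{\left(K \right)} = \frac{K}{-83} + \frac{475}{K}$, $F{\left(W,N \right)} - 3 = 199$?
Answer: $\frac{986393}{10417220892516} \approx 9.4689 \cdot 10^{-8}$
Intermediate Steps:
$F{\left(W,N \right)} = 202$ ($F{\left(W,N \right)} = 3 + 199 = 202$)
$y{\left(K \right)} = -9 + \frac{475}{K} - \frac{K}{83}$ ($y{\left(K \right)} = -9 + \left(\frac{K}{-83} + \frac{475}{K}\right) = -9 + \left(K \left(- \frac{1}{83}\right) + \frac{475}{K}\right) = -9 - \left(- \frac{475}{K} + \frac{K}{83}\right) = -9 + \frac{475}{K} - \frac{K}{83}$)
$\frac{y{\left(706 \right)} \frac{1}{-880071}}{F{\left(-734,-417 \right)}} = \frac{\left(-9 + \frac{475}{706} - \frac{706}{83}\right) \frac{1}{-880071}}{202} = \left(-9 + 475 \cdot \frac{1}{706} - \frac{706}{83}\right) \left(- \frac{1}{880071}\right) \frac{1}{202} = \left(-9 + \frac{475}{706} - \frac{706}{83}\right) \left(- \frac{1}{880071}\right) \frac{1}{202} = \left(- \frac{986393}{58598}\right) \left(- \frac{1}{880071}\right) \frac{1}{202} = \frac{986393}{51570400458} \cdot \frac{1}{202} = \frac{986393}{10417220892516}$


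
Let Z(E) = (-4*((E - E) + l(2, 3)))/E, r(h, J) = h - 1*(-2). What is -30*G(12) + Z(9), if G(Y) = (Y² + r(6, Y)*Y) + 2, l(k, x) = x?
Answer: -21784/3 ≈ -7261.3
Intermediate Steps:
r(h, J) = 2 + h (r(h, J) = h + 2 = 2 + h)
G(Y) = 2 + Y² + 8*Y (G(Y) = (Y² + (2 + 6)*Y) + 2 = (Y² + 8*Y) + 2 = 2 + Y² + 8*Y)
Z(E) = -12/E (Z(E) = (-4*((E - E) + 3))/E = (-4*(0 + 3))/E = (-4*3)/E = -12/E)
-30*G(12) + Z(9) = -30*(2 + 12² + 8*12) - 12/9 = -30*(2 + 144 + 96) - 12*⅑ = -30*242 - 4/3 = -7260 - 4/3 = -21784/3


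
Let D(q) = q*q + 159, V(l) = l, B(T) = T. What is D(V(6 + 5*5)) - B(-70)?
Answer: 1190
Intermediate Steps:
D(q) = 159 + q² (D(q) = q² + 159 = 159 + q²)
D(V(6 + 5*5)) - B(-70) = (159 + (6 + 5*5)²) - 1*(-70) = (159 + (6 + 25)²) + 70 = (159 + 31²) + 70 = (159 + 961) + 70 = 1120 + 70 = 1190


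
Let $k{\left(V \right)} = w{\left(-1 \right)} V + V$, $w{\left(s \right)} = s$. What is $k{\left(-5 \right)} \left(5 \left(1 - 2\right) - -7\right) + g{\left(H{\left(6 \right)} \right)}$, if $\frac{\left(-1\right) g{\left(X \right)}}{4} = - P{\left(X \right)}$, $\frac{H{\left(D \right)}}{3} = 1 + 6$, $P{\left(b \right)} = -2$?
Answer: $-8$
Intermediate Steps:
$H{\left(D \right)} = 21$ ($H{\left(D \right)} = 3 \left(1 + 6\right) = 3 \cdot 7 = 21$)
$g{\left(X \right)} = -8$ ($g{\left(X \right)} = - 4 \left(\left(-1\right) \left(-2\right)\right) = \left(-4\right) 2 = -8$)
$k{\left(V \right)} = 0$ ($k{\left(V \right)} = - V + V = 0$)
$k{\left(-5 \right)} \left(5 \left(1 - 2\right) - -7\right) + g{\left(H{\left(6 \right)} \right)} = 0 \left(5 \left(1 - 2\right) - -7\right) - 8 = 0 \left(5 \left(-1\right) + 7\right) - 8 = 0 \left(-5 + 7\right) - 8 = 0 \cdot 2 - 8 = 0 - 8 = -8$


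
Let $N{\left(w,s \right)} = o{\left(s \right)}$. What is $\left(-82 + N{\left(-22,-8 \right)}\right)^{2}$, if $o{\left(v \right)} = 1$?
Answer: $6561$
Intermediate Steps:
$N{\left(w,s \right)} = 1$
$\left(-82 + N{\left(-22,-8 \right)}\right)^{2} = \left(-82 + 1\right)^{2} = \left(-81\right)^{2} = 6561$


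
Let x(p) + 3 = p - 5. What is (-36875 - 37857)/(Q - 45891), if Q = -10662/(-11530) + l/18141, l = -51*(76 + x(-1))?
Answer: 372175555580/228539773669 ≈ 1.6285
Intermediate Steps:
x(p) = -8 + p (x(p) = -3 + (p - 5) = -3 + (-5 + p) = -8 + p)
l = -3417 (l = -51*(76 + (-8 - 1)) = -51*(76 - 9) = -51*67 = -3417)
Q = 25670222/34860955 (Q = -10662/(-11530) - 3417/18141 = -10662*(-1/11530) - 3417*1/18141 = 5331/5765 - 1139/6047 = 25670222/34860955 ≈ 0.73636)
(-36875 - 37857)/(Q - 45891) = (-36875 - 37857)/(25670222/34860955 - 45891) = -74732/(-1599778415683/34860955) = -74732*(-34860955/1599778415683) = 372175555580/228539773669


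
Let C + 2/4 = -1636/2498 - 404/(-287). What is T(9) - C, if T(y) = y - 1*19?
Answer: -7350457/716926 ≈ -10.253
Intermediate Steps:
T(y) = -19 + y (T(y) = y - 19 = -19 + y)
C = 181197/716926 (C = -½ + (-1636/2498 - 404/(-287)) = -½ + (-1636*1/2498 - 404*(-1/287)) = -½ + (-818/1249 + 404/287) = -½ + 269830/358463 = 181197/716926 ≈ 0.25274)
T(9) - C = (-19 + 9) - 1*181197/716926 = -10 - 181197/716926 = -7350457/716926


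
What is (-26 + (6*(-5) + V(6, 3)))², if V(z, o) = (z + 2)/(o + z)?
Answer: 246016/81 ≈ 3037.2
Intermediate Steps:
V(z, o) = (2 + z)/(o + z)
(-26 + (6*(-5) + V(6, 3)))² = (-26 + (6*(-5) + (2 + 6)/(3 + 6)))² = (-26 + (-30 + 8/9))² = (-26 - 262/9)² = (-496/9)² = 246016/81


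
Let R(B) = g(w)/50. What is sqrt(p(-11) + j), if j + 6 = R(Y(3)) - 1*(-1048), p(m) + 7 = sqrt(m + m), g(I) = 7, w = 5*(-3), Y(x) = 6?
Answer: sqrt(103514 + 100*I*sqrt(22))/10 ≈ 32.174 + 0.072892*I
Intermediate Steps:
w = -15
R(B) = 7/50
p(m) = -7 + sqrt(2)*sqrt(m) (p(m) = -7 + sqrt(m + m) = -7 + sqrt(2*m) = -7 + sqrt(2)*sqrt(m))
j = 52107/50 (j = -6 + (7/50 - 1*(-1048)) = -6 + (7/50 + 1048) = -6 + 52407/50 = 52107/50 ≈ 1042.1)
sqrt(p(-11) + j) = sqrt((-7 + sqrt(2)*sqrt(-11)) + 52107/50) = sqrt((-7 + sqrt(2)*(I*sqrt(11))) + 52107/50) = sqrt((-7 + I*sqrt(22)) + 52107/50) = sqrt(51757/50 + I*sqrt(22))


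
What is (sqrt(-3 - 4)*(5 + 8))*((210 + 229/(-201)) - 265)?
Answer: -146692*I*sqrt(7)/201 ≈ -1930.9*I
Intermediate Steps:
(sqrt(-3 - 4)*(5 + 8))*((210 + 229/(-201)) - 265) = (sqrt(-7)*13)*((210 + 229*(-1/201)) - 265) = ((I*sqrt(7))*13)*((210 - 229/201) - 265) = (13*I*sqrt(7))*(41981/201 - 265) = (13*I*sqrt(7))*(-11284/201) = -146692*I*sqrt(7)/201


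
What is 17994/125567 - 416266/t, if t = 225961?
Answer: -48203330588/28373244887 ≈ -1.6989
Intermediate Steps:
17994/125567 - 416266/t = 17994/125567 - 416266/225961 = -48203330588/28373244887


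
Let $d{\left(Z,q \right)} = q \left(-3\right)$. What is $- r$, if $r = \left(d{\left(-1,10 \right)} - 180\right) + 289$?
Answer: $-79$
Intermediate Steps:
$d{\left(Z,q \right)} = - 3 q$
$r = 79$ ($r = \left(\left(-3\right) 10 - 180\right) + 289 = \left(-30 - 180\right) + 289 = -210 + 289 = 79$)
$- r = \left(-1\right) 79 = -79$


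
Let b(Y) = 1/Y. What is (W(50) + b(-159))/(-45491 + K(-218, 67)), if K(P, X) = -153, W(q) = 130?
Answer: -20669/7257396 ≈ -0.0028480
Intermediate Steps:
(W(50) + b(-159))/(-45491 + K(-218, 67)) = (130 + 1/(-159))/(-45491 - 153) = (130 - 1/159)/(-45644) = (20669/159)*(-1/45644) = -20669/7257396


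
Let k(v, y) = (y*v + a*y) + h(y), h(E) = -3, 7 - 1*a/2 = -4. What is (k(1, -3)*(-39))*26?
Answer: 73008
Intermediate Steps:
a = 22 (a = 14 - 2*(-4) = 14 + 8 = 22)
k(v, y) = -3 + 22*y + v*y (k(v, y) = (y*v + 22*y) - 3 = (v*y + 22*y) - 3 = (22*y + v*y) - 3 = -3 + 22*y + v*y)
(k(1, -3)*(-39))*26 = ((-3 + 22*(-3) + 1*(-3))*(-39))*26 = ((-3 - 66 - 3)*(-39))*26 = -72*(-39)*26 = 2808*26 = 73008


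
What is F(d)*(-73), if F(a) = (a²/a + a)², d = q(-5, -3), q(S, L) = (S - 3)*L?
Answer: -168192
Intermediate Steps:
q(S, L) = L*(-3 + S) (q(S, L) = (-3 + S)*L = L*(-3 + S))
d = 24 (d = -3*(-3 - 5) = -3*(-8) = 24)
F(a) = 4*a² (F(a) = (a + a)² = (2*a)² = 4*a²)
F(d)*(-73) = (4*24²)*(-73) = (4*576)*(-73) = 2304*(-73) = -168192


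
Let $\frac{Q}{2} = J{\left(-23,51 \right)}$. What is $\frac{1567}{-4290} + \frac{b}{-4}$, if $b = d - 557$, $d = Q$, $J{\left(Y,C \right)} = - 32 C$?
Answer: $\frac{8192911}{8580} \approx 954.88$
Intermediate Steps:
$Q = -3264$ ($Q = 2 \left(\left(-32\right) 51\right) = 2 \left(-1632\right) = -3264$)
$d = -3264$
$b = -3821$ ($b = -3264 - 557 = -3821$)
$\frac{1567}{-4290} + \frac{b}{-4} = \frac{1567}{-4290} - \frac{3821}{-4} = 1567 \left(- \frac{1}{4290}\right) - - \frac{3821}{4} = - \frac{1567}{4290} + \frac{3821}{4} = \frac{8192911}{8580}$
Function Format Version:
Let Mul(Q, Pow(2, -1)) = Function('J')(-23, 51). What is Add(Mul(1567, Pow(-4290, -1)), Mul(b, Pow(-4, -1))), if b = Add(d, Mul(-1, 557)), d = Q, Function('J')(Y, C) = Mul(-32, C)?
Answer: Rational(8192911, 8580) ≈ 954.88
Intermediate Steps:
Q = -3264 (Q = Mul(2, Mul(-32, 51)) = Mul(2, -1632) = -3264)
d = -3264
b = -3821 (b = Add(-3264, Mul(-1, 557)) = Add(-3264, -557) = -3821)
Add(Mul(1567, Pow(-4290, -1)), Mul(b, Pow(-4, -1))) = Add(Mul(1567, Pow(-4290, -1)), Mul(-3821, Pow(-4, -1))) = Add(Mul(1567, Rational(-1, 4290)), Mul(-3821, Rational(-1, 4))) = Add(Rational(-1567, 4290), Rational(3821, 4)) = Rational(8192911, 8580)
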